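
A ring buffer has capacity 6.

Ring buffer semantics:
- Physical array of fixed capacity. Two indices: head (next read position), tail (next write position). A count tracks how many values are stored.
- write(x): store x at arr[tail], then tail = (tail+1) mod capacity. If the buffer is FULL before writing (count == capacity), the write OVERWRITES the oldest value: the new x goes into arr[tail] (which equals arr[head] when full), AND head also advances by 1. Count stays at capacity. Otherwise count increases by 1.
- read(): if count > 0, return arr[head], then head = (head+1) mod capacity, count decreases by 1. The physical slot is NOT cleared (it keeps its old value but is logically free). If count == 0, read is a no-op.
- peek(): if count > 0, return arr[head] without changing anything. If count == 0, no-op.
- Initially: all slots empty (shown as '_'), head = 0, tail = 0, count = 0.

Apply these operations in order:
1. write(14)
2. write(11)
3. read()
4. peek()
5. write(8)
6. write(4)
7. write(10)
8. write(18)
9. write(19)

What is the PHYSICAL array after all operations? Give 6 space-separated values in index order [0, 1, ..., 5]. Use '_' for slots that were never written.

Answer: 19 11 8 4 10 18

Derivation:
After op 1 (write(14)): arr=[14 _ _ _ _ _] head=0 tail=1 count=1
After op 2 (write(11)): arr=[14 11 _ _ _ _] head=0 tail=2 count=2
After op 3 (read()): arr=[14 11 _ _ _ _] head=1 tail=2 count=1
After op 4 (peek()): arr=[14 11 _ _ _ _] head=1 tail=2 count=1
After op 5 (write(8)): arr=[14 11 8 _ _ _] head=1 tail=3 count=2
After op 6 (write(4)): arr=[14 11 8 4 _ _] head=1 tail=4 count=3
After op 7 (write(10)): arr=[14 11 8 4 10 _] head=1 tail=5 count=4
After op 8 (write(18)): arr=[14 11 8 4 10 18] head=1 tail=0 count=5
After op 9 (write(19)): arr=[19 11 8 4 10 18] head=1 tail=1 count=6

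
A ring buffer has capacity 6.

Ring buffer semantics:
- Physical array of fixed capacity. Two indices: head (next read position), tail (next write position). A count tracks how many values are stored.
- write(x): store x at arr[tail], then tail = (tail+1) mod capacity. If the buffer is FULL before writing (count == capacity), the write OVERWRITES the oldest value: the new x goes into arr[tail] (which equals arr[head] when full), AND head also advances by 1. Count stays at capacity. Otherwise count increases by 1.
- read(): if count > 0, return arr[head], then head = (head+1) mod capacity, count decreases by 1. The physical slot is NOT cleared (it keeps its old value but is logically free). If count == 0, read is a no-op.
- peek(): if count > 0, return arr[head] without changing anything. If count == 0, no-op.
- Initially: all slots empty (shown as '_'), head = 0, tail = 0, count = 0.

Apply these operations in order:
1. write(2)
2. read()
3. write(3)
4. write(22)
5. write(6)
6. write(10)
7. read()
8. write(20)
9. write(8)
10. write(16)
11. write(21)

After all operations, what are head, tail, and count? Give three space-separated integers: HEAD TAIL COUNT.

After op 1 (write(2)): arr=[2 _ _ _ _ _] head=0 tail=1 count=1
After op 2 (read()): arr=[2 _ _ _ _ _] head=1 tail=1 count=0
After op 3 (write(3)): arr=[2 3 _ _ _ _] head=1 tail=2 count=1
After op 4 (write(22)): arr=[2 3 22 _ _ _] head=1 tail=3 count=2
After op 5 (write(6)): arr=[2 3 22 6 _ _] head=1 tail=4 count=3
After op 6 (write(10)): arr=[2 3 22 6 10 _] head=1 tail=5 count=4
After op 7 (read()): arr=[2 3 22 6 10 _] head=2 tail=5 count=3
After op 8 (write(20)): arr=[2 3 22 6 10 20] head=2 tail=0 count=4
After op 9 (write(8)): arr=[8 3 22 6 10 20] head=2 tail=1 count=5
After op 10 (write(16)): arr=[8 16 22 6 10 20] head=2 tail=2 count=6
After op 11 (write(21)): arr=[8 16 21 6 10 20] head=3 tail=3 count=6

Answer: 3 3 6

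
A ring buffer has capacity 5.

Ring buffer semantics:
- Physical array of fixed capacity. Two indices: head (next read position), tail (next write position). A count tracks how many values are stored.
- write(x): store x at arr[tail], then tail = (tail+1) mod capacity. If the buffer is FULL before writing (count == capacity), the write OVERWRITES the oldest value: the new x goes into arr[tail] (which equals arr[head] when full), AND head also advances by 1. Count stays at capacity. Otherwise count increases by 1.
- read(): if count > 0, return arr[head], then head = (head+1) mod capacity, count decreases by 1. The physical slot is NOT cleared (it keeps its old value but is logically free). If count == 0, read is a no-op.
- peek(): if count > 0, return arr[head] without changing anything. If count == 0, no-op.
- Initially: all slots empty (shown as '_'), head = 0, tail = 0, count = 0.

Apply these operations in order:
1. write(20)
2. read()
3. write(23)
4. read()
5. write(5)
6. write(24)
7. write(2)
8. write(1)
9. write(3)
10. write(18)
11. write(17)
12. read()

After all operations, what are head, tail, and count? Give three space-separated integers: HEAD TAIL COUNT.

Answer: 0 4 4

Derivation:
After op 1 (write(20)): arr=[20 _ _ _ _] head=0 tail=1 count=1
After op 2 (read()): arr=[20 _ _ _ _] head=1 tail=1 count=0
After op 3 (write(23)): arr=[20 23 _ _ _] head=1 tail=2 count=1
After op 4 (read()): arr=[20 23 _ _ _] head=2 tail=2 count=0
After op 5 (write(5)): arr=[20 23 5 _ _] head=2 tail=3 count=1
After op 6 (write(24)): arr=[20 23 5 24 _] head=2 tail=4 count=2
After op 7 (write(2)): arr=[20 23 5 24 2] head=2 tail=0 count=3
After op 8 (write(1)): arr=[1 23 5 24 2] head=2 tail=1 count=4
After op 9 (write(3)): arr=[1 3 5 24 2] head=2 tail=2 count=5
After op 10 (write(18)): arr=[1 3 18 24 2] head=3 tail=3 count=5
After op 11 (write(17)): arr=[1 3 18 17 2] head=4 tail=4 count=5
After op 12 (read()): arr=[1 3 18 17 2] head=0 tail=4 count=4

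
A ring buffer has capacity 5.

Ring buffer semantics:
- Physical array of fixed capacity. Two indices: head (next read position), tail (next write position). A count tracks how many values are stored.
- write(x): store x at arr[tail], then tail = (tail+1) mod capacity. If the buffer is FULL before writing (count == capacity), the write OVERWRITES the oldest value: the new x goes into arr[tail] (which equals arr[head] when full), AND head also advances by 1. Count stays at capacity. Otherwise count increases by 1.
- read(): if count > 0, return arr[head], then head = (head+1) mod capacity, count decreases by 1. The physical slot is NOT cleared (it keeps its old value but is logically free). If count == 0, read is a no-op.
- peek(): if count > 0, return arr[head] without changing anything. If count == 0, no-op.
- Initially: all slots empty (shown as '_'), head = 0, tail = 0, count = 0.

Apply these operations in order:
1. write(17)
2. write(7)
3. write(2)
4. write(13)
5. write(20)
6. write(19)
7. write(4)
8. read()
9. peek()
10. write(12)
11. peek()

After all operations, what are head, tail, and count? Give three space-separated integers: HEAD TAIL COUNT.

Answer: 3 3 5

Derivation:
After op 1 (write(17)): arr=[17 _ _ _ _] head=0 tail=1 count=1
After op 2 (write(7)): arr=[17 7 _ _ _] head=0 tail=2 count=2
After op 3 (write(2)): arr=[17 7 2 _ _] head=0 tail=3 count=3
After op 4 (write(13)): arr=[17 7 2 13 _] head=0 tail=4 count=4
After op 5 (write(20)): arr=[17 7 2 13 20] head=0 tail=0 count=5
After op 6 (write(19)): arr=[19 7 2 13 20] head=1 tail=1 count=5
After op 7 (write(4)): arr=[19 4 2 13 20] head=2 tail=2 count=5
After op 8 (read()): arr=[19 4 2 13 20] head=3 tail=2 count=4
After op 9 (peek()): arr=[19 4 2 13 20] head=3 tail=2 count=4
After op 10 (write(12)): arr=[19 4 12 13 20] head=3 tail=3 count=5
After op 11 (peek()): arr=[19 4 12 13 20] head=3 tail=3 count=5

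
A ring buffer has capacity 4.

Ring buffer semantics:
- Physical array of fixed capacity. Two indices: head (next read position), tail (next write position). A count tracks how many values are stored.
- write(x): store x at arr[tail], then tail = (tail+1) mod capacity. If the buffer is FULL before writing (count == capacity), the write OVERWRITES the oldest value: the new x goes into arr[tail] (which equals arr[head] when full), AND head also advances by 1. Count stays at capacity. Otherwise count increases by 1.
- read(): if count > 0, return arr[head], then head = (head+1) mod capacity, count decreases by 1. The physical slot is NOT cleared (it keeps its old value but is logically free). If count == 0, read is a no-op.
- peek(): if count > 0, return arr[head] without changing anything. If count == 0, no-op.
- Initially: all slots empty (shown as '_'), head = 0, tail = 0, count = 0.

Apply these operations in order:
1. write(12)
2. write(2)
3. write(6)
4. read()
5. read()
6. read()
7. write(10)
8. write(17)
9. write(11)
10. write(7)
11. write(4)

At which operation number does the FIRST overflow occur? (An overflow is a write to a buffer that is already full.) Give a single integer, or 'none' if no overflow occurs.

After op 1 (write(12)): arr=[12 _ _ _] head=0 tail=1 count=1
After op 2 (write(2)): arr=[12 2 _ _] head=0 tail=2 count=2
After op 3 (write(6)): arr=[12 2 6 _] head=0 tail=3 count=3
After op 4 (read()): arr=[12 2 6 _] head=1 tail=3 count=2
After op 5 (read()): arr=[12 2 6 _] head=2 tail=3 count=1
After op 6 (read()): arr=[12 2 6 _] head=3 tail=3 count=0
After op 7 (write(10)): arr=[12 2 6 10] head=3 tail=0 count=1
After op 8 (write(17)): arr=[17 2 6 10] head=3 tail=1 count=2
After op 9 (write(11)): arr=[17 11 6 10] head=3 tail=2 count=3
After op 10 (write(7)): arr=[17 11 7 10] head=3 tail=3 count=4
After op 11 (write(4)): arr=[17 11 7 4] head=0 tail=0 count=4

Answer: 11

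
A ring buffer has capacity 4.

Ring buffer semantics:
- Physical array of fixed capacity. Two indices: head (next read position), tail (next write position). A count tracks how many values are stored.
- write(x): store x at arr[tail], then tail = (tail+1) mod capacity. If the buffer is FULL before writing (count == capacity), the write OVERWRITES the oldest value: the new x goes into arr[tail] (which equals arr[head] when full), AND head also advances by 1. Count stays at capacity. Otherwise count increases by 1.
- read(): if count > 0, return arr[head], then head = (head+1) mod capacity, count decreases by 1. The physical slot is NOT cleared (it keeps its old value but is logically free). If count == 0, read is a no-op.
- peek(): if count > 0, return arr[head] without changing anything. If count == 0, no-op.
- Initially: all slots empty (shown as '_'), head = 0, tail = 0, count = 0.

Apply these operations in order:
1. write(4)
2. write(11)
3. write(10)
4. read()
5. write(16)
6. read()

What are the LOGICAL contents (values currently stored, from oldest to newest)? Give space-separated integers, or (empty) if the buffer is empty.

Answer: 10 16

Derivation:
After op 1 (write(4)): arr=[4 _ _ _] head=0 tail=1 count=1
After op 2 (write(11)): arr=[4 11 _ _] head=0 tail=2 count=2
After op 3 (write(10)): arr=[4 11 10 _] head=0 tail=3 count=3
After op 4 (read()): arr=[4 11 10 _] head=1 tail=3 count=2
After op 5 (write(16)): arr=[4 11 10 16] head=1 tail=0 count=3
After op 6 (read()): arr=[4 11 10 16] head=2 tail=0 count=2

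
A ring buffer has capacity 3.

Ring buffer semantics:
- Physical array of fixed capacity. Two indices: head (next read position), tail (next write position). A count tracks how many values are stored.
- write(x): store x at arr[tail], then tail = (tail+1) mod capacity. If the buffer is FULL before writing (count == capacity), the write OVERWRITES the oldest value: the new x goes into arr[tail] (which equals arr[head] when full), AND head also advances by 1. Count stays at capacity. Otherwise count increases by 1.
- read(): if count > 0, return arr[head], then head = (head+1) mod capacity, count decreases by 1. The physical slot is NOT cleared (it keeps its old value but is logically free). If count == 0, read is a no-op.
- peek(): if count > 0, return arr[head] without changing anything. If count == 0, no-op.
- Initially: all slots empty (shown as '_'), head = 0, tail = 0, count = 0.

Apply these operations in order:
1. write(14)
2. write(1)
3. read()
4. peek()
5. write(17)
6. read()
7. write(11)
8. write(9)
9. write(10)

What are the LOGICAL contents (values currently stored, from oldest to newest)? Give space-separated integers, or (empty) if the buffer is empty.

Answer: 11 9 10

Derivation:
After op 1 (write(14)): arr=[14 _ _] head=0 tail=1 count=1
After op 2 (write(1)): arr=[14 1 _] head=0 tail=2 count=2
After op 3 (read()): arr=[14 1 _] head=1 tail=2 count=1
After op 4 (peek()): arr=[14 1 _] head=1 tail=2 count=1
After op 5 (write(17)): arr=[14 1 17] head=1 tail=0 count=2
After op 6 (read()): arr=[14 1 17] head=2 tail=0 count=1
After op 7 (write(11)): arr=[11 1 17] head=2 tail=1 count=2
After op 8 (write(9)): arr=[11 9 17] head=2 tail=2 count=3
After op 9 (write(10)): arr=[11 9 10] head=0 tail=0 count=3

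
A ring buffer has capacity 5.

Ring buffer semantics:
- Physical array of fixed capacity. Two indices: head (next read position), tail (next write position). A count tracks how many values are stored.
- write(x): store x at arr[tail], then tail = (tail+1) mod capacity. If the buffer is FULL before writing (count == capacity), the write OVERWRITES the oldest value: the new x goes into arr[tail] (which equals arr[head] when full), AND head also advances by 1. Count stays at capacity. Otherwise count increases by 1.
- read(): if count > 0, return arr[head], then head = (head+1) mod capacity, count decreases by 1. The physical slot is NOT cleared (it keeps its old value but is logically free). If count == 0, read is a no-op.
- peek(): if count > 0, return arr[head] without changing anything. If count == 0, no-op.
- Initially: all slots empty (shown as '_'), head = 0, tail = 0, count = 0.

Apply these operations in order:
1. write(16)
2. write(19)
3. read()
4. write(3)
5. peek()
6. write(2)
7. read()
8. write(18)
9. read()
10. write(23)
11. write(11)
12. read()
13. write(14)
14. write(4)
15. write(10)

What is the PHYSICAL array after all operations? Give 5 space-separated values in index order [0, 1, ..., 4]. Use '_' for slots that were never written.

Answer: 23 11 14 4 10

Derivation:
After op 1 (write(16)): arr=[16 _ _ _ _] head=0 tail=1 count=1
After op 2 (write(19)): arr=[16 19 _ _ _] head=0 tail=2 count=2
After op 3 (read()): arr=[16 19 _ _ _] head=1 tail=2 count=1
After op 4 (write(3)): arr=[16 19 3 _ _] head=1 tail=3 count=2
After op 5 (peek()): arr=[16 19 3 _ _] head=1 tail=3 count=2
After op 6 (write(2)): arr=[16 19 3 2 _] head=1 tail=4 count=3
After op 7 (read()): arr=[16 19 3 2 _] head=2 tail=4 count=2
After op 8 (write(18)): arr=[16 19 3 2 18] head=2 tail=0 count=3
After op 9 (read()): arr=[16 19 3 2 18] head=3 tail=0 count=2
After op 10 (write(23)): arr=[23 19 3 2 18] head=3 tail=1 count=3
After op 11 (write(11)): arr=[23 11 3 2 18] head=3 tail=2 count=4
After op 12 (read()): arr=[23 11 3 2 18] head=4 tail=2 count=3
After op 13 (write(14)): arr=[23 11 14 2 18] head=4 tail=3 count=4
After op 14 (write(4)): arr=[23 11 14 4 18] head=4 tail=4 count=5
After op 15 (write(10)): arr=[23 11 14 4 10] head=0 tail=0 count=5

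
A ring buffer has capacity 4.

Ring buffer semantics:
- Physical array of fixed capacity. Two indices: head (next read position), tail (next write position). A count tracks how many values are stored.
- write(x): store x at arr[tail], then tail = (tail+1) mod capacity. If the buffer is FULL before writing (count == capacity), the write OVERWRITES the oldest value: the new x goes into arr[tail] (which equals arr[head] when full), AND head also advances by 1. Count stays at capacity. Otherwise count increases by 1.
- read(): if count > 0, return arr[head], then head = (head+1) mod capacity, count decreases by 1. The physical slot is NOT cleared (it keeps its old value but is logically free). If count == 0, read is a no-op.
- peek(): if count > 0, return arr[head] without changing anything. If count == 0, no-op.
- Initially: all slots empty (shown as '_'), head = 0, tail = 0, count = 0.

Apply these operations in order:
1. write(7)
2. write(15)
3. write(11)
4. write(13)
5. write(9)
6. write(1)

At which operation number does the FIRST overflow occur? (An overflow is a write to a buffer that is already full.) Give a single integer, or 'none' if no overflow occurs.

Answer: 5

Derivation:
After op 1 (write(7)): arr=[7 _ _ _] head=0 tail=1 count=1
After op 2 (write(15)): arr=[7 15 _ _] head=0 tail=2 count=2
After op 3 (write(11)): arr=[7 15 11 _] head=0 tail=3 count=3
After op 4 (write(13)): arr=[7 15 11 13] head=0 tail=0 count=4
After op 5 (write(9)): arr=[9 15 11 13] head=1 tail=1 count=4
After op 6 (write(1)): arr=[9 1 11 13] head=2 tail=2 count=4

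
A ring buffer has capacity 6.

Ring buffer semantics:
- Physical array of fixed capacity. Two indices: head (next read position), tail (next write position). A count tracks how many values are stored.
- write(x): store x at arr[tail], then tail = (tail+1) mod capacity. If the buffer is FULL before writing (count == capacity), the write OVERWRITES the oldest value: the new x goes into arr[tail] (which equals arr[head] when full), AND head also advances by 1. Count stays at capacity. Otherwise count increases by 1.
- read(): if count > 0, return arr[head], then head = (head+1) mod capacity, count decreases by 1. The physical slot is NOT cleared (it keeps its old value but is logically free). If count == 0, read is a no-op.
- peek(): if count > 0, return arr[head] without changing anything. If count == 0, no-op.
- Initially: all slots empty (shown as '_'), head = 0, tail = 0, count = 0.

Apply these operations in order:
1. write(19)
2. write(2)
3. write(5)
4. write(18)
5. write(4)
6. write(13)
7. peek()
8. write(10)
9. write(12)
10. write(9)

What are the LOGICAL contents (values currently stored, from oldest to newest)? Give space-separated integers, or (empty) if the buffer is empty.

Answer: 18 4 13 10 12 9

Derivation:
After op 1 (write(19)): arr=[19 _ _ _ _ _] head=0 tail=1 count=1
After op 2 (write(2)): arr=[19 2 _ _ _ _] head=0 tail=2 count=2
After op 3 (write(5)): arr=[19 2 5 _ _ _] head=0 tail=3 count=3
After op 4 (write(18)): arr=[19 2 5 18 _ _] head=0 tail=4 count=4
After op 5 (write(4)): arr=[19 2 5 18 4 _] head=0 tail=5 count=5
After op 6 (write(13)): arr=[19 2 5 18 4 13] head=0 tail=0 count=6
After op 7 (peek()): arr=[19 2 5 18 4 13] head=0 tail=0 count=6
After op 8 (write(10)): arr=[10 2 5 18 4 13] head=1 tail=1 count=6
After op 9 (write(12)): arr=[10 12 5 18 4 13] head=2 tail=2 count=6
After op 10 (write(9)): arr=[10 12 9 18 4 13] head=3 tail=3 count=6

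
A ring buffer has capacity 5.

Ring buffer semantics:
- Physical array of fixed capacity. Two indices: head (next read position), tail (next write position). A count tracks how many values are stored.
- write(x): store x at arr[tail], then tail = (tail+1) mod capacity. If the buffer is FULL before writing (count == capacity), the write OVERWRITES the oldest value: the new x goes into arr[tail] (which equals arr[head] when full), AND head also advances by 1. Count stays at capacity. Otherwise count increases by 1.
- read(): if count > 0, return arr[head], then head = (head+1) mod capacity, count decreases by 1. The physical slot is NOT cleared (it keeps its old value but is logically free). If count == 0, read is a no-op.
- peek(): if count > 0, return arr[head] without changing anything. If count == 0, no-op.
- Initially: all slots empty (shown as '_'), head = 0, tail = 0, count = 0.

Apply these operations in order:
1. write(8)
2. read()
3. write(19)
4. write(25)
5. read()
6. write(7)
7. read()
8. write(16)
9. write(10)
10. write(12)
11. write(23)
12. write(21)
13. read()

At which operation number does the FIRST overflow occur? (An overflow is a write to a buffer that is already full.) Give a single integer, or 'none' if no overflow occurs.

Answer: 12

Derivation:
After op 1 (write(8)): arr=[8 _ _ _ _] head=0 tail=1 count=1
After op 2 (read()): arr=[8 _ _ _ _] head=1 tail=1 count=0
After op 3 (write(19)): arr=[8 19 _ _ _] head=1 tail=2 count=1
After op 4 (write(25)): arr=[8 19 25 _ _] head=1 tail=3 count=2
After op 5 (read()): arr=[8 19 25 _ _] head=2 tail=3 count=1
After op 6 (write(7)): arr=[8 19 25 7 _] head=2 tail=4 count=2
After op 7 (read()): arr=[8 19 25 7 _] head=3 tail=4 count=1
After op 8 (write(16)): arr=[8 19 25 7 16] head=3 tail=0 count=2
After op 9 (write(10)): arr=[10 19 25 7 16] head=3 tail=1 count=3
After op 10 (write(12)): arr=[10 12 25 7 16] head=3 tail=2 count=4
After op 11 (write(23)): arr=[10 12 23 7 16] head=3 tail=3 count=5
After op 12 (write(21)): arr=[10 12 23 21 16] head=4 tail=4 count=5
After op 13 (read()): arr=[10 12 23 21 16] head=0 tail=4 count=4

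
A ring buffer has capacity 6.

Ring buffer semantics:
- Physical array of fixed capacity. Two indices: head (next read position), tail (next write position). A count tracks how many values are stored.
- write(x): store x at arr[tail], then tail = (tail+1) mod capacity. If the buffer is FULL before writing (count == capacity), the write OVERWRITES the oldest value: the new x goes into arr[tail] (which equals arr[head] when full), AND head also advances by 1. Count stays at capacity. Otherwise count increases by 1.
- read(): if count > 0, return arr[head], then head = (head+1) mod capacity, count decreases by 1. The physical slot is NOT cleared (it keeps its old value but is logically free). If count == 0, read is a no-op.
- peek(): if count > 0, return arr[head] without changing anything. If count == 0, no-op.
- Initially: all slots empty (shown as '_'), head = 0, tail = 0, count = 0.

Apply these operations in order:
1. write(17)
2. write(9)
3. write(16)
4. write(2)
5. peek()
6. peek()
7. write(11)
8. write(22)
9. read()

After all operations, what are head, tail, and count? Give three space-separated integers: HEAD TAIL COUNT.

After op 1 (write(17)): arr=[17 _ _ _ _ _] head=0 tail=1 count=1
After op 2 (write(9)): arr=[17 9 _ _ _ _] head=0 tail=2 count=2
After op 3 (write(16)): arr=[17 9 16 _ _ _] head=0 tail=3 count=3
After op 4 (write(2)): arr=[17 9 16 2 _ _] head=0 tail=4 count=4
After op 5 (peek()): arr=[17 9 16 2 _ _] head=0 tail=4 count=4
After op 6 (peek()): arr=[17 9 16 2 _ _] head=0 tail=4 count=4
After op 7 (write(11)): arr=[17 9 16 2 11 _] head=0 tail=5 count=5
After op 8 (write(22)): arr=[17 9 16 2 11 22] head=0 tail=0 count=6
After op 9 (read()): arr=[17 9 16 2 11 22] head=1 tail=0 count=5

Answer: 1 0 5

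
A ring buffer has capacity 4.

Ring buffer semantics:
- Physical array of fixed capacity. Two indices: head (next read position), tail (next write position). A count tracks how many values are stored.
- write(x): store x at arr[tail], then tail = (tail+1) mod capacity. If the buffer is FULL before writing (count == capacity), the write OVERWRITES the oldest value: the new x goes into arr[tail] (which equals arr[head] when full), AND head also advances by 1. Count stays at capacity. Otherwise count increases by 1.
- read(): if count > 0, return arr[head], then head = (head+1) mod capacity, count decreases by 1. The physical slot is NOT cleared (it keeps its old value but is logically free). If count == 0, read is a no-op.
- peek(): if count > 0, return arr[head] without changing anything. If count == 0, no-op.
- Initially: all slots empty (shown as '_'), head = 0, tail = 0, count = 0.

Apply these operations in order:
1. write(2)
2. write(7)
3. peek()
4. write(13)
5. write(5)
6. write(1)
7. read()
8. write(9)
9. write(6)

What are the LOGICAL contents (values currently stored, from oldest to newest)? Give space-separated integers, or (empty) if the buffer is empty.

Answer: 5 1 9 6

Derivation:
After op 1 (write(2)): arr=[2 _ _ _] head=0 tail=1 count=1
After op 2 (write(7)): arr=[2 7 _ _] head=0 tail=2 count=2
After op 3 (peek()): arr=[2 7 _ _] head=0 tail=2 count=2
After op 4 (write(13)): arr=[2 7 13 _] head=0 tail=3 count=3
After op 5 (write(5)): arr=[2 7 13 5] head=0 tail=0 count=4
After op 6 (write(1)): arr=[1 7 13 5] head=1 tail=1 count=4
After op 7 (read()): arr=[1 7 13 5] head=2 tail=1 count=3
After op 8 (write(9)): arr=[1 9 13 5] head=2 tail=2 count=4
After op 9 (write(6)): arr=[1 9 6 5] head=3 tail=3 count=4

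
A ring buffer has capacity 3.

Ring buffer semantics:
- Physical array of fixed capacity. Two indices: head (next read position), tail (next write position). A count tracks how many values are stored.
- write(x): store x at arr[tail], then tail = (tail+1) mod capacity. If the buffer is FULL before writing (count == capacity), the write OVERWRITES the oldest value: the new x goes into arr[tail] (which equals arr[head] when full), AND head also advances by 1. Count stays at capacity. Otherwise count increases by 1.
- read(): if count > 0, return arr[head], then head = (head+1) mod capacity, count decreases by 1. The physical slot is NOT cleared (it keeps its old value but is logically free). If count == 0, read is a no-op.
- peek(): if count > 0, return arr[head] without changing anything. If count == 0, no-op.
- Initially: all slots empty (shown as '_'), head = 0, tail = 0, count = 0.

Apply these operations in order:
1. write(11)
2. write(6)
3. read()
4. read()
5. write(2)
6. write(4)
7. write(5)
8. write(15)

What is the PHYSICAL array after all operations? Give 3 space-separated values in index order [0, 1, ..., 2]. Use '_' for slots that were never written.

After op 1 (write(11)): arr=[11 _ _] head=0 tail=1 count=1
After op 2 (write(6)): arr=[11 6 _] head=0 tail=2 count=2
After op 3 (read()): arr=[11 6 _] head=1 tail=2 count=1
After op 4 (read()): arr=[11 6 _] head=2 tail=2 count=0
After op 5 (write(2)): arr=[11 6 2] head=2 tail=0 count=1
After op 6 (write(4)): arr=[4 6 2] head=2 tail=1 count=2
After op 7 (write(5)): arr=[4 5 2] head=2 tail=2 count=3
After op 8 (write(15)): arr=[4 5 15] head=0 tail=0 count=3

Answer: 4 5 15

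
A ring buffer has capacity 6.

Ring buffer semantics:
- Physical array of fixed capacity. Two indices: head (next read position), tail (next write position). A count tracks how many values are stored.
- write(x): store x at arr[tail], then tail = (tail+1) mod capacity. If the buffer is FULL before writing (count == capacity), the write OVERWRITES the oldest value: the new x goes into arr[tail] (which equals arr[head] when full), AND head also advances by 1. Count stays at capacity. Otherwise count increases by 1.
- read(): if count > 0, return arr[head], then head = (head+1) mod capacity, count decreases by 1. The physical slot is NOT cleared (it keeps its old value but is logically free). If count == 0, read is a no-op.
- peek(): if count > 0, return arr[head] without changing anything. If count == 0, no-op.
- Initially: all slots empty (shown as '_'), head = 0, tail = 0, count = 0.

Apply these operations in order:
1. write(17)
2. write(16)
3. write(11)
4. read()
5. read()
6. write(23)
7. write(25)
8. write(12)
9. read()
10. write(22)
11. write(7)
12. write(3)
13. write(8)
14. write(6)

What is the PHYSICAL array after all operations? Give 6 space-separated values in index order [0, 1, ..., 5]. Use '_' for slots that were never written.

After op 1 (write(17)): arr=[17 _ _ _ _ _] head=0 tail=1 count=1
After op 2 (write(16)): arr=[17 16 _ _ _ _] head=0 tail=2 count=2
After op 3 (write(11)): arr=[17 16 11 _ _ _] head=0 tail=3 count=3
After op 4 (read()): arr=[17 16 11 _ _ _] head=1 tail=3 count=2
After op 5 (read()): arr=[17 16 11 _ _ _] head=2 tail=3 count=1
After op 6 (write(23)): arr=[17 16 11 23 _ _] head=2 tail=4 count=2
After op 7 (write(25)): arr=[17 16 11 23 25 _] head=2 tail=5 count=3
After op 8 (write(12)): arr=[17 16 11 23 25 12] head=2 tail=0 count=4
After op 9 (read()): arr=[17 16 11 23 25 12] head=3 tail=0 count=3
After op 10 (write(22)): arr=[22 16 11 23 25 12] head=3 tail=1 count=4
After op 11 (write(7)): arr=[22 7 11 23 25 12] head=3 tail=2 count=5
After op 12 (write(3)): arr=[22 7 3 23 25 12] head=3 tail=3 count=6
After op 13 (write(8)): arr=[22 7 3 8 25 12] head=4 tail=4 count=6
After op 14 (write(6)): arr=[22 7 3 8 6 12] head=5 tail=5 count=6

Answer: 22 7 3 8 6 12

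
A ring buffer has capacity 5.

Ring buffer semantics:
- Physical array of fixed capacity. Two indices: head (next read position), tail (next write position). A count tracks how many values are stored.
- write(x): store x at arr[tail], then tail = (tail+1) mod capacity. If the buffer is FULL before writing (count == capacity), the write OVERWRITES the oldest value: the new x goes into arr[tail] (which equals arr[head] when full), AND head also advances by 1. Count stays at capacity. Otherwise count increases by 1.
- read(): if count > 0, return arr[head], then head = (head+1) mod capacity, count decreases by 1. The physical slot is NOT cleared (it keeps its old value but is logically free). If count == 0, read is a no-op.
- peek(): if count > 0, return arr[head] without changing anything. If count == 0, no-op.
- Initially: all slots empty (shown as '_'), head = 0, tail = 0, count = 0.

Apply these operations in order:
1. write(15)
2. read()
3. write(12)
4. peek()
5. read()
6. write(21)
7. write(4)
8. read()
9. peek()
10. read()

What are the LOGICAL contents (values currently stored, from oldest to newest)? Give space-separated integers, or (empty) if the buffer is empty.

After op 1 (write(15)): arr=[15 _ _ _ _] head=0 tail=1 count=1
After op 2 (read()): arr=[15 _ _ _ _] head=1 tail=1 count=0
After op 3 (write(12)): arr=[15 12 _ _ _] head=1 tail=2 count=1
After op 4 (peek()): arr=[15 12 _ _ _] head=1 tail=2 count=1
After op 5 (read()): arr=[15 12 _ _ _] head=2 tail=2 count=0
After op 6 (write(21)): arr=[15 12 21 _ _] head=2 tail=3 count=1
After op 7 (write(4)): arr=[15 12 21 4 _] head=2 tail=4 count=2
After op 8 (read()): arr=[15 12 21 4 _] head=3 tail=4 count=1
After op 9 (peek()): arr=[15 12 21 4 _] head=3 tail=4 count=1
After op 10 (read()): arr=[15 12 21 4 _] head=4 tail=4 count=0

Answer: (empty)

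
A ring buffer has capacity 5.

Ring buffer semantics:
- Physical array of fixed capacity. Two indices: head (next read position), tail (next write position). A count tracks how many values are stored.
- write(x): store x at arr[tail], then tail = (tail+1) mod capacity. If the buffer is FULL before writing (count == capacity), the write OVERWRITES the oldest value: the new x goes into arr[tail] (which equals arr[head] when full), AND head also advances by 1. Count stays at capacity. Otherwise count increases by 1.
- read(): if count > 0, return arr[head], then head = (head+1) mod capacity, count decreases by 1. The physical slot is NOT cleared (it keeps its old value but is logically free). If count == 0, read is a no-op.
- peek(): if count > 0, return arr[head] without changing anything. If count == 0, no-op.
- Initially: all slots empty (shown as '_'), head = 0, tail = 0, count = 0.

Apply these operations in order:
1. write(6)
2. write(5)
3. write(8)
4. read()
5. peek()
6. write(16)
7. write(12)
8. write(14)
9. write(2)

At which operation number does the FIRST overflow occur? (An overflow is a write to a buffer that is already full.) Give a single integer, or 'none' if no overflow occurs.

Answer: 9

Derivation:
After op 1 (write(6)): arr=[6 _ _ _ _] head=0 tail=1 count=1
After op 2 (write(5)): arr=[6 5 _ _ _] head=0 tail=2 count=2
After op 3 (write(8)): arr=[6 5 8 _ _] head=0 tail=3 count=3
After op 4 (read()): arr=[6 5 8 _ _] head=1 tail=3 count=2
After op 5 (peek()): arr=[6 5 8 _ _] head=1 tail=3 count=2
After op 6 (write(16)): arr=[6 5 8 16 _] head=1 tail=4 count=3
After op 7 (write(12)): arr=[6 5 8 16 12] head=1 tail=0 count=4
After op 8 (write(14)): arr=[14 5 8 16 12] head=1 tail=1 count=5
After op 9 (write(2)): arr=[14 2 8 16 12] head=2 tail=2 count=5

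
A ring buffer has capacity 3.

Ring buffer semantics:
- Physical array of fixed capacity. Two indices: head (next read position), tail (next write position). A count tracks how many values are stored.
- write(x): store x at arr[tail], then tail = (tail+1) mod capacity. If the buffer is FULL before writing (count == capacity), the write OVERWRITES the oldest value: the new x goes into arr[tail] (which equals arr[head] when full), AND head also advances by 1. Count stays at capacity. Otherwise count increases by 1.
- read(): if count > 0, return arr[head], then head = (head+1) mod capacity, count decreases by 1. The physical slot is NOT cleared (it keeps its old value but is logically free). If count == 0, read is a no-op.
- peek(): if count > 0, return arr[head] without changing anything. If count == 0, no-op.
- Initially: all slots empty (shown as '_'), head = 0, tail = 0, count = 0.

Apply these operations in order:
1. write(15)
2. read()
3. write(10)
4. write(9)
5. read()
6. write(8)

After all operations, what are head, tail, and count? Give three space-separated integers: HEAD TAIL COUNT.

Answer: 2 1 2

Derivation:
After op 1 (write(15)): arr=[15 _ _] head=0 tail=1 count=1
After op 2 (read()): arr=[15 _ _] head=1 tail=1 count=0
After op 3 (write(10)): arr=[15 10 _] head=1 tail=2 count=1
After op 4 (write(9)): arr=[15 10 9] head=1 tail=0 count=2
After op 5 (read()): arr=[15 10 9] head=2 tail=0 count=1
After op 6 (write(8)): arr=[8 10 9] head=2 tail=1 count=2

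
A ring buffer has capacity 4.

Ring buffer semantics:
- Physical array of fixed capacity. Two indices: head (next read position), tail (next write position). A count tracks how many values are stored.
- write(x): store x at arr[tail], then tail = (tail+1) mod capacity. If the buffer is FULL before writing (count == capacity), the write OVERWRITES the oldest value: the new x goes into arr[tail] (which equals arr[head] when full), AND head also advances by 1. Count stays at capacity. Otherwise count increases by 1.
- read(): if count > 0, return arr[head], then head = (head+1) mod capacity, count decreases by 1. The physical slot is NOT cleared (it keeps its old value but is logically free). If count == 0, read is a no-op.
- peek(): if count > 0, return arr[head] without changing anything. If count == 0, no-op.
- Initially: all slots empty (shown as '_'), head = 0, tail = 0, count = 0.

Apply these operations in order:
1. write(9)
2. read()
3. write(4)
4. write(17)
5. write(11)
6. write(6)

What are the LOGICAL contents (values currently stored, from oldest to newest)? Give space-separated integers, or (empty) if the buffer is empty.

Answer: 4 17 11 6

Derivation:
After op 1 (write(9)): arr=[9 _ _ _] head=0 tail=1 count=1
After op 2 (read()): arr=[9 _ _ _] head=1 tail=1 count=0
After op 3 (write(4)): arr=[9 4 _ _] head=1 tail=2 count=1
After op 4 (write(17)): arr=[9 4 17 _] head=1 tail=3 count=2
After op 5 (write(11)): arr=[9 4 17 11] head=1 tail=0 count=3
After op 6 (write(6)): arr=[6 4 17 11] head=1 tail=1 count=4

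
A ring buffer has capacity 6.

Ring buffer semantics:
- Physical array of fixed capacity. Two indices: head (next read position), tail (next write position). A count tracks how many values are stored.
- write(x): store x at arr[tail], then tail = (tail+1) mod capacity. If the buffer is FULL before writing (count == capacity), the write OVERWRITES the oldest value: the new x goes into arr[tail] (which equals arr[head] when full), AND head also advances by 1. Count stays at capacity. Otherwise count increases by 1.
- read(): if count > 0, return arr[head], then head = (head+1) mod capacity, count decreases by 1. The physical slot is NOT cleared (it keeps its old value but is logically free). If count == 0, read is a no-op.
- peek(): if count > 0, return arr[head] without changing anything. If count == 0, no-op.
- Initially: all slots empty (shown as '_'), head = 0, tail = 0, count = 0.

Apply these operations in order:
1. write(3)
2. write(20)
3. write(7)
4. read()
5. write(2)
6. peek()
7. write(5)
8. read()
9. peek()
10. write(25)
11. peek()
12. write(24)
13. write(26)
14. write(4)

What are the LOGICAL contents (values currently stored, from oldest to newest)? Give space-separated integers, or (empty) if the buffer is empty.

After op 1 (write(3)): arr=[3 _ _ _ _ _] head=0 tail=1 count=1
After op 2 (write(20)): arr=[3 20 _ _ _ _] head=0 tail=2 count=2
After op 3 (write(7)): arr=[3 20 7 _ _ _] head=0 tail=3 count=3
After op 4 (read()): arr=[3 20 7 _ _ _] head=1 tail=3 count=2
After op 5 (write(2)): arr=[3 20 7 2 _ _] head=1 tail=4 count=3
After op 6 (peek()): arr=[3 20 7 2 _ _] head=1 tail=4 count=3
After op 7 (write(5)): arr=[3 20 7 2 5 _] head=1 tail=5 count=4
After op 8 (read()): arr=[3 20 7 2 5 _] head=2 tail=5 count=3
After op 9 (peek()): arr=[3 20 7 2 5 _] head=2 tail=5 count=3
After op 10 (write(25)): arr=[3 20 7 2 5 25] head=2 tail=0 count=4
After op 11 (peek()): arr=[3 20 7 2 5 25] head=2 tail=0 count=4
After op 12 (write(24)): arr=[24 20 7 2 5 25] head=2 tail=1 count=5
After op 13 (write(26)): arr=[24 26 7 2 5 25] head=2 tail=2 count=6
After op 14 (write(4)): arr=[24 26 4 2 5 25] head=3 tail=3 count=6

Answer: 2 5 25 24 26 4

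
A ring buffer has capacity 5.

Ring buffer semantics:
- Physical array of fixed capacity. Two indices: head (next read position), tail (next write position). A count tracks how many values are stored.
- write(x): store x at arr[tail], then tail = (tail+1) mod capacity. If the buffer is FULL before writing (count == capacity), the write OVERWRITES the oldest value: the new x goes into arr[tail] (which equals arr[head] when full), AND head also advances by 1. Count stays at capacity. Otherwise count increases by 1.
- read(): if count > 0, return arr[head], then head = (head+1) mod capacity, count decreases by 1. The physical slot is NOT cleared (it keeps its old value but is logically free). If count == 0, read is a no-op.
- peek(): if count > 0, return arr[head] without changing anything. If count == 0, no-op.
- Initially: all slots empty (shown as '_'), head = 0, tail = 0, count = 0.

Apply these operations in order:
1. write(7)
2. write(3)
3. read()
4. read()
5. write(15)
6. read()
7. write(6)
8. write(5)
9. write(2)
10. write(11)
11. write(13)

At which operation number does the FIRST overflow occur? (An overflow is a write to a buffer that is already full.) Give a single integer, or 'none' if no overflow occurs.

Answer: none

Derivation:
After op 1 (write(7)): arr=[7 _ _ _ _] head=0 tail=1 count=1
After op 2 (write(3)): arr=[7 3 _ _ _] head=0 tail=2 count=2
After op 3 (read()): arr=[7 3 _ _ _] head=1 tail=2 count=1
After op 4 (read()): arr=[7 3 _ _ _] head=2 tail=2 count=0
After op 5 (write(15)): arr=[7 3 15 _ _] head=2 tail=3 count=1
After op 6 (read()): arr=[7 3 15 _ _] head=3 tail=3 count=0
After op 7 (write(6)): arr=[7 3 15 6 _] head=3 tail=4 count=1
After op 8 (write(5)): arr=[7 3 15 6 5] head=3 tail=0 count=2
After op 9 (write(2)): arr=[2 3 15 6 5] head=3 tail=1 count=3
After op 10 (write(11)): arr=[2 11 15 6 5] head=3 tail=2 count=4
After op 11 (write(13)): arr=[2 11 13 6 5] head=3 tail=3 count=5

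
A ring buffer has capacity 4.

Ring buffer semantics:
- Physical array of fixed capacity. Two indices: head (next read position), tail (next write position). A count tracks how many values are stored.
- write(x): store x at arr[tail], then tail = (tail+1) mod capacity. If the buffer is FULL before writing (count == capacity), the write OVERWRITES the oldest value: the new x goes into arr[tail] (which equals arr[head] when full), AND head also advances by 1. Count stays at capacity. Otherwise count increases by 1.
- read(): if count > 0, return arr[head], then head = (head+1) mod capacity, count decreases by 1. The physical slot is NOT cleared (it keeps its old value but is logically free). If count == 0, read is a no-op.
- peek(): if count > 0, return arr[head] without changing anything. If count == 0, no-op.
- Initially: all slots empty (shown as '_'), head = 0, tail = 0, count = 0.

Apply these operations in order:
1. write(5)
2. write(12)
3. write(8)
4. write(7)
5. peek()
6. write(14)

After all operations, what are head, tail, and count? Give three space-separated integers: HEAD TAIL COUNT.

Answer: 1 1 4

Derivation:
After op 1 (write(5)): arr=[5 _ _ _] head=0 tail=1 count=1
After op 2 (write(12)): arr=[5 12 _ _] head=0 tail=2 count=2
After op 3 (write(8)): arr=[5 12 8 _] head=0 tail=3 count=3
After op 4 (write(7)): arr=[5 12 8 7] head=0 tail=0 count=4
After op 5 (peek()): arr=[5 12 8 7] head=0 tail=0 count=4
After op 6 (write(14)): arr=[14 12 8 7] head=1 tail=1 count=4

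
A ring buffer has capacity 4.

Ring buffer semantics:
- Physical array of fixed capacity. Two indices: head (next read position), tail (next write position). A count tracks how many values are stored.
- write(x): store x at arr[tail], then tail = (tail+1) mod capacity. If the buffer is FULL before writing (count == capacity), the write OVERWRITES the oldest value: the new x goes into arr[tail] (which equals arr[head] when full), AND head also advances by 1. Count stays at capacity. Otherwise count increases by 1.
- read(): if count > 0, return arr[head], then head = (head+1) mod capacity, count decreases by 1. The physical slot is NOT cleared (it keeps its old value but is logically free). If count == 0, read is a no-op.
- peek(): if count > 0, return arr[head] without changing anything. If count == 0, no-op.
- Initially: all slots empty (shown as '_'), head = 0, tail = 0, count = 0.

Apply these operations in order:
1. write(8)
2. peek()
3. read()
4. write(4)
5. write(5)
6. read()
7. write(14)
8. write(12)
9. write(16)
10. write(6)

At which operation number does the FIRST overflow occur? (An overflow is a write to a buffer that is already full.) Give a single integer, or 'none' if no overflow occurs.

After op 1 (write(8)): arr=[8 _ _ _] head=0 tail=1 count=1
After op 2 (peek()): arr=[8 _ _ _] head=0 tail=1 count=1
After op 3 (read()): arr=[8 _ _ _] head=1 tail=1 count=0
After op 4 (write(4)): arr=[8 4 _ _] head=1 tail=2 count=1
After op 5 (write(5)): arr=[8 4 5 _] head=1 tail=3 count=2
After op 6 (read()): arr=[8 4 5 _] head=2 tail=3 count=1
After op 7 (write(14)): arr=[8 4 5 14] head=2 tail=0 count=2
After op 8 (write(12)): arr=[12 4 5 14] head=2 tail=1 count=3
After op 9 (write(16)): arr=[12 16 5 14] head=2 tail=2 count=4
After op 10 (write(6)): arr=[12 16 6 14] head=3 tail=3 count=4

Answer: 10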